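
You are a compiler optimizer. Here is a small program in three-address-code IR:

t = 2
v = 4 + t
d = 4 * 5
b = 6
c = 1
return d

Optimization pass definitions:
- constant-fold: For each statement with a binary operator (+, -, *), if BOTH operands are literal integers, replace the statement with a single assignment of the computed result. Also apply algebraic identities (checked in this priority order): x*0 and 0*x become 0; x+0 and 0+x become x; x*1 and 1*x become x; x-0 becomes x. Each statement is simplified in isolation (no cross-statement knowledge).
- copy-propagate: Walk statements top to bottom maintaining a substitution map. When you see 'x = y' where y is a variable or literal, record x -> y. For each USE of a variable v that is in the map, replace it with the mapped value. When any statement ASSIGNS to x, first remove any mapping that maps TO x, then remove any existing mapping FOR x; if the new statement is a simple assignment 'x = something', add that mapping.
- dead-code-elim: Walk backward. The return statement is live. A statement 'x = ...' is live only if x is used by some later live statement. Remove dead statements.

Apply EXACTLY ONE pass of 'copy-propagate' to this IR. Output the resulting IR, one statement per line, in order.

Applying copy-propagate statement-by-statement:
  [1] t = 2  (unchanged)
  [2] v = 4 + t  -> v = 4 + 2
  [3] d = 4 * 5  (unchanged)
  [4] b = 6  (unchanged)
  [5] c = 1  (unchanged)
  [6] return d  (unchanged)
Result (6 stmts):
  t = 2
  v = 4 + 2
  d = 4 * 5
  b = 6
  c = 1
  return d

Answer: t = 2
v = 4 + 2
d = 4 * 5
b = 6
c = 1
return d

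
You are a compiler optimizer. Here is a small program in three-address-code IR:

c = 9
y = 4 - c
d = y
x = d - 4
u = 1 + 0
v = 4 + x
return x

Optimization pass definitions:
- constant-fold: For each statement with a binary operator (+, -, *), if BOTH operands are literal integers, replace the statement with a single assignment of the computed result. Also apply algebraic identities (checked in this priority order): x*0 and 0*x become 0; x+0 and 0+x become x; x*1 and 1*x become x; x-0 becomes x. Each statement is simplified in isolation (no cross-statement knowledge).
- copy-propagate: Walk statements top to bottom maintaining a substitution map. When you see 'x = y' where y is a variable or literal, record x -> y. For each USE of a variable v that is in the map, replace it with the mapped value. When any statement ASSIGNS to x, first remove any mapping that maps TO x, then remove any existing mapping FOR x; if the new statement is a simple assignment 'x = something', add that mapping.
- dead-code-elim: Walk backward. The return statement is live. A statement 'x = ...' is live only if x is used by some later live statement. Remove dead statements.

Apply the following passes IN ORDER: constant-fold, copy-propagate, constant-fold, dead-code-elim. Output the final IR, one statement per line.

Initial IR:
  c = 9
  y = 4 - c
  d = y
  x = d - 4
  u = 1 + 0
  v = 4 + x
  return x
After constant-fold (7 stmts):
  c = 9
  y = 4 - c
  d = y
  x = d - 4
  u = 1
  v = 4 + x
  return x
After copy-propagate (7 stmts):
  c = 9
  y = 4 - 9
  d = y
  x = y - 4
  u = 1
  v = 4 + x
  return x
After constant-fold (7 stmts):
  c = 9
  y = -5
  d = y
  x = y - 4
  u = 1
  v = 4 + x
  return x
After dead-code-elim (3 stmts):
  y = -5
  x = y - 4
  return x

Answer: y = -5
x = y - 4
return x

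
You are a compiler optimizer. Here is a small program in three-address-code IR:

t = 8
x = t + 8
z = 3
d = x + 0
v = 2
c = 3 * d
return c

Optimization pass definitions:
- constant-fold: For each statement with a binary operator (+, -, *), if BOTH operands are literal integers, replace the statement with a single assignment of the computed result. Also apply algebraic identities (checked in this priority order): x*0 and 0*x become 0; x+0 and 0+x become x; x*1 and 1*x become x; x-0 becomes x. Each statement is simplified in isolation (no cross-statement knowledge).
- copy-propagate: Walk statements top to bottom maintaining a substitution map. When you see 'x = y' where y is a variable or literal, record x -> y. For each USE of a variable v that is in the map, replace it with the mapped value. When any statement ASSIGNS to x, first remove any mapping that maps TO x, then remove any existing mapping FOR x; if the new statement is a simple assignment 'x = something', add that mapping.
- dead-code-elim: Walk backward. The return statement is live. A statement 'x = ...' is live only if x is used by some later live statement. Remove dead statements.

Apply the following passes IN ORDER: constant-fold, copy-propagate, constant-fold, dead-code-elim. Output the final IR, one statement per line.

Answer: x = 16
c = 3 * x
return c

Derivation:
Initial IR:
  t = 8
  x = t + 8
  z = 3
  d = x + 0
  v = 2
  c = 3 * d
  return c
After constant-fold (7 stmts):
  t = 8
  x = t + 8
  z = 3
  d = x
  v = 2
  c = 3 * d
  return c
After copy-propagate (7 stmts):
  t = 8
  x = 8 + 8
  z = 3
  d = x
  v = 2
  c = 3 * x
  return c
After constant-fold (7 stmts):
  t = 8
  x = 16
  z = 3
  d = x
  v = 2
  c = 3 * x
  return c
After dead-code-elim (3 stmts):
  x = 16
  c = 3 * x
  return c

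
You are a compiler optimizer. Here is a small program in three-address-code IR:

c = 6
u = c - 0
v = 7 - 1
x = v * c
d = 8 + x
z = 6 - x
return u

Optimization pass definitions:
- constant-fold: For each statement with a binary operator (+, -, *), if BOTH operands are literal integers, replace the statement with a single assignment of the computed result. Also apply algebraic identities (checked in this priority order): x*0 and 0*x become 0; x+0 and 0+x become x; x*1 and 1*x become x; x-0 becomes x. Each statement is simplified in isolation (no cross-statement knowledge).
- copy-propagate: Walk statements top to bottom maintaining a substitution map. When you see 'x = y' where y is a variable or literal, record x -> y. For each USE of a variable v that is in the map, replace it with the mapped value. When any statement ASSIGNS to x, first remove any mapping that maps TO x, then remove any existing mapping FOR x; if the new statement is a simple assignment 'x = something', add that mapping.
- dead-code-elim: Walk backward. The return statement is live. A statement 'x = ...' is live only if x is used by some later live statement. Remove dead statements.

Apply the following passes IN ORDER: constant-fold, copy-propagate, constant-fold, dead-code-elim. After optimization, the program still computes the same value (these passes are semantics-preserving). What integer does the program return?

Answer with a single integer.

Answer: 6

Derivation:
Initial IR:
  c = 6
  u = c - 0
  v = 7 - 1
  x = v * c
  d = 8 + x
  z = 6 - x
  return u
After constant-fold (7 stmts):
  c = 6
  u = c
  v = 6
  x = v * c
  d = 8 + x
  z = 6 - x
  return u
After copy-propagate (7 stmts):
  c = 6
  u = 6
  v = 6
  x = 6 * 6
  d = 8 + x
  z = 6 - x
  return 6
After constant-fold (7 stmts):
  c = 6
  u = 6
  v = 6
  x = 36
  d = 8 + x
  z = 6 - x
  return 6
After dead-code-elim (1 stmts):
  return 6
Evaluate:
  c = 6  =>  c = 6
  u = c - 0  =>  u = 6
  v = 7 - 1  =>  v = 6
  x = v * c  =>  x = 36
  d = 8 + x  =>  d = 44
  z = 6 - x  =>  z = -30
  return u = 6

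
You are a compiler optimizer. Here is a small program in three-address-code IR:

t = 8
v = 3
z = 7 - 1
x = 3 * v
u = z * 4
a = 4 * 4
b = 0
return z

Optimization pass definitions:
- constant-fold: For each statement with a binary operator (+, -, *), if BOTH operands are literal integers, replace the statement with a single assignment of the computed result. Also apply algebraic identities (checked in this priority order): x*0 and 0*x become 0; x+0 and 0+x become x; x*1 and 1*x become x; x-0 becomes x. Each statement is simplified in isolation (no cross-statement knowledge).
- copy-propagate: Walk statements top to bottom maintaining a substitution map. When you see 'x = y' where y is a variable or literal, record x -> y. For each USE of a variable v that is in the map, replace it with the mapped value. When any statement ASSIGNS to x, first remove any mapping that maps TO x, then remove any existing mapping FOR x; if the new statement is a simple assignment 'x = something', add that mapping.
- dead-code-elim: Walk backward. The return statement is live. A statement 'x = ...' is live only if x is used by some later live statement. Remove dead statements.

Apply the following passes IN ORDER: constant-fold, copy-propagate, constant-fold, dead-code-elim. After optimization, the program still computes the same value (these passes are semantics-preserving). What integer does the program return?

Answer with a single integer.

Initial IR:
  t = 8
  v = 3
  z = 7 - 1
  x = 3 * v
  u = z * 4
  a = 4 * 4
  b = 0
  return z
After constant-fold (8 stmts):
  t = 8
  v = 3
  z = 6
  x = 3 * v
  u = z * 4
  a = 16
  b = 0
  return z
After copy-propagate (8 stmts):
  t = 8
  v = 3
  z = 6
  x = 3 * 3
  u = 6 * 4
  a = 16
  b = 0
  return 6
After constant-fold (8 stmts):
  t = 8
  v = 3
  z = 6
  x = 9
  u = 24
  a = 16
  b = 0
  return 6
After dead-code-elim (1 stmts):
  return 6
Evaluate:
  t = 8  =>  t = 8
  v = 3  =>  v = 3
  z = 7 - 1  =>  z = 6
  x = 3 * v  =>  x = 9
  u = z * 4  =>  u = 24
  a = 4 * 4  =>  a = 16
  b = 0  =>  b = 0
  return z = 6

Answer: 6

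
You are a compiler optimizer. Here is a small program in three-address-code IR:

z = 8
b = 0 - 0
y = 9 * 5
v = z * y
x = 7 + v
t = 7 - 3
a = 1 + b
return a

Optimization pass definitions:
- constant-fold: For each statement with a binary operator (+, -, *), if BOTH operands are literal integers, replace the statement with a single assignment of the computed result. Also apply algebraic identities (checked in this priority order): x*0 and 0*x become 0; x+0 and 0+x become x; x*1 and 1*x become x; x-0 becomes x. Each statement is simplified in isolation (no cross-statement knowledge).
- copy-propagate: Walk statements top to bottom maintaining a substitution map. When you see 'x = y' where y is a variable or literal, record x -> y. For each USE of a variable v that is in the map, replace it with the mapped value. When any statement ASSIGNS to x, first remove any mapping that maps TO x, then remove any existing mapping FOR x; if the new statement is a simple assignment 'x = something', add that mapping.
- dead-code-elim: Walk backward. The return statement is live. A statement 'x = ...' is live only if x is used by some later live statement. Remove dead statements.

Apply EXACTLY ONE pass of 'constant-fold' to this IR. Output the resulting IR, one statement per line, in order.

Applying constant-fold statement-by-statement:
  [1] z = 8  (unchanged)
  [2] b = 0 - 0  -> b = 0
  [3] y = 9 * 5  -> y = 45
  [4] v = z * y  (unchanged)
  [5] x = 7 + v  (unchanged)
  [6] t = 7 - 3  -> t = 4
  [7] a = 1 + b  (unchanged)
  [8] return a  (unchanged)
Result (8 stmts):
  z = 8
  b = 0
  y = 45
  v = z * y
  x = 7 + v
  t = 4
  a = 1 + b
  return a

Answer: z = 8
b = 0
y = 45
v = z * y
x = 7 + v
t = 4
a = 1 + b
return a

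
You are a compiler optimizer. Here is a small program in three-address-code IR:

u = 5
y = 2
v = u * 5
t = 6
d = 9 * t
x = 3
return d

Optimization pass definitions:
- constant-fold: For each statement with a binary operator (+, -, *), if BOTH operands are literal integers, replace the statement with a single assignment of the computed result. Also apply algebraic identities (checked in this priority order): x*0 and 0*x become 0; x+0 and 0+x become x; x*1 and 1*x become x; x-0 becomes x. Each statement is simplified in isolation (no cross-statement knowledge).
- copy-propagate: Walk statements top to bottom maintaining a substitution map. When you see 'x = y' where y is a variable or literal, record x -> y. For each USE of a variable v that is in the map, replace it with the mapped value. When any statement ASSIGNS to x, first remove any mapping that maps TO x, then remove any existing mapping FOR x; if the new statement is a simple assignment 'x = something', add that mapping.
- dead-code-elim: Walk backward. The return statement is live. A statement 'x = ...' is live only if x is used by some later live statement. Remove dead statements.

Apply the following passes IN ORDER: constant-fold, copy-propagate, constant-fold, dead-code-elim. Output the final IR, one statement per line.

Answer: d = 54
return d

Derivation:
Initial IR:
  u = 5
  y = 2
  v = u * 5
  t = 6
  d = 9 * t
  x = 3
  return d
After constant-fold (7 stmts):
  u = 5
  y = 2
  v = u * 5
  t = 6
  d = 9 * t
  x = 3
  return d
After copy-propagate (7 stmts):
  u = 5
  y = 2
  v = 5 * 5
  t = 6
  d = 9 * 6
  x = 3
  return d
After constant-fold (7 stmts):
  u = 5
  y = 2
  v = 25
  t = 6
  d = 54
  x = 3
  return d
After dead-code-elim (2 stmts):
  d = 54
  return d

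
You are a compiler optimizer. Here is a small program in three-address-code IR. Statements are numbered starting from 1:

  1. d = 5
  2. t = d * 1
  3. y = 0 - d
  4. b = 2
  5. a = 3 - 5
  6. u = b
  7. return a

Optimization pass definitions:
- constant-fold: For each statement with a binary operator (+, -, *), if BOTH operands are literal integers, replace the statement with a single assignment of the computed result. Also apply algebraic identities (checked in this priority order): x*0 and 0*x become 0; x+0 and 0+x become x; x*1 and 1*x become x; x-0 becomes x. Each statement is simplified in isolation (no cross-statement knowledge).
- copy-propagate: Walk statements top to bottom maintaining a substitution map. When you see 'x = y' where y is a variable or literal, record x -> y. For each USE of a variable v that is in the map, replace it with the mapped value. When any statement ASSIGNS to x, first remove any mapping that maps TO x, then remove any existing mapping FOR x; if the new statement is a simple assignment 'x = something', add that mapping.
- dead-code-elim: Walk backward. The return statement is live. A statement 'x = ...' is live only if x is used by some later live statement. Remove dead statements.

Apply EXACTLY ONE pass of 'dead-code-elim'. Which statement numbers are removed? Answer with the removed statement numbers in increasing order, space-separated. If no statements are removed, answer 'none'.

Backward liveness scan:
Stmt 1 'd = 5': DEAD (d not in live set [])
Stmt 2 't = d * 1': DEAD (t not in live set [])
Stmt 3 'y = 0 - d': DEAD (y not in live set [])
Stmt 4 'b = 2': DEAD (b not in live set [])
Stmt 5 'a = 3 - 5': KEEP (a is live); live-in = []
Stmt 6 'u = b': DEAD (u not in live set ['a'])
Stmt 7 'return a': KEEP (return); live-in = ['a']
Removed statement numbers: [1, 2, 3, 4, 6]
Surviving IR:
  a = 3 - 5
  return a

Answer: 1 2 3 4 6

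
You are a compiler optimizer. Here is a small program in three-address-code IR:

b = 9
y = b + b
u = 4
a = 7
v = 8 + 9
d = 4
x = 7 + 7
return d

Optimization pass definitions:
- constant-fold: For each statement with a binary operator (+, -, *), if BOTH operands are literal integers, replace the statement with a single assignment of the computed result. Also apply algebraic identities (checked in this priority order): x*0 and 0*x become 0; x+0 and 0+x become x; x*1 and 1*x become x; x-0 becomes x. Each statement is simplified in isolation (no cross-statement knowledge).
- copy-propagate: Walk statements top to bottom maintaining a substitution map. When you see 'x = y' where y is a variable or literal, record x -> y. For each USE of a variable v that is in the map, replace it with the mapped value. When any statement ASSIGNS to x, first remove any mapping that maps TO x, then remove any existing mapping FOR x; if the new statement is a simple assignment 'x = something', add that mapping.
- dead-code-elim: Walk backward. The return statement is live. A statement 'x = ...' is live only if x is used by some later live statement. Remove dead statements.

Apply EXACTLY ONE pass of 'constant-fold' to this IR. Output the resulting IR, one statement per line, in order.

Answer: b = 9
y = b + b
u = 4
a = 7
v = 17
d = 4
x = 14
return d

Derivation:
Applying constant-fold statement-by-statement:
  [1] b = 9  (unchanged)
  [2] y = b + b  (unchanged)
  [3] u = 4  (unchanged)
  [4] a = 7  (unchanged)
  [5] v = 8 + 9  -> v = 17
  [6] d = 4  (unchanged)
  [7] x = 7 + 7  -> x = 14
  [8] return d  (unchanged)
Result (8 stmts):
  b = 9
  y = b + b
  u = 4
  a = 7
  v = 17
  d = 4
  x = 14
  return d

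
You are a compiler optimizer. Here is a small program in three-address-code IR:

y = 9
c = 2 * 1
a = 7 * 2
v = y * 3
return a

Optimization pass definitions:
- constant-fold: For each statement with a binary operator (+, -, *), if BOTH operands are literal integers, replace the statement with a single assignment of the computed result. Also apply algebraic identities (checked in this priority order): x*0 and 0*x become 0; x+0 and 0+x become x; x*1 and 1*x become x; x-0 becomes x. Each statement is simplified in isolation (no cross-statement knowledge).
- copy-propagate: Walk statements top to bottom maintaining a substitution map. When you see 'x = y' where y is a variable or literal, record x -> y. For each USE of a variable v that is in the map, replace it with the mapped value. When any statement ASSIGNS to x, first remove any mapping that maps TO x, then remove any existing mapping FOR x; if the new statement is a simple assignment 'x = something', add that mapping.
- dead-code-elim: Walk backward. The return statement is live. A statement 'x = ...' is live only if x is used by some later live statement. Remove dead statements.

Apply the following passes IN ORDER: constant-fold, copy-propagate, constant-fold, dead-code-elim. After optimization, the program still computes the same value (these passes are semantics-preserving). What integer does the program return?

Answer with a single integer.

Initial IR:
  y = 9
  c = 2 * 1
  a = 7 * 2
  v = y * 3
  return a
After constant-fold (5 stmts):
  y = 9
  c = 2
  a = 14
  v = y * 3
  return a
After copy-propagate (5 stmts):
  y = 9
  c = 2
  a = 14
  v = 9 * 3
  return 14
After constant-fold (5 stmts):
  y = 9
  c = 2
  a = 14
  v = 27
  return 14
After dead-code-elim (1 stmts):
  return 14
Evaluate:
  y = 9  =>  y = 9
  c = 2 * 1  =>  c = 2
  a = 7 * 2  =>  a = 14
  v = y * 3  =>  v = 27
  return a = 14

Answer: 14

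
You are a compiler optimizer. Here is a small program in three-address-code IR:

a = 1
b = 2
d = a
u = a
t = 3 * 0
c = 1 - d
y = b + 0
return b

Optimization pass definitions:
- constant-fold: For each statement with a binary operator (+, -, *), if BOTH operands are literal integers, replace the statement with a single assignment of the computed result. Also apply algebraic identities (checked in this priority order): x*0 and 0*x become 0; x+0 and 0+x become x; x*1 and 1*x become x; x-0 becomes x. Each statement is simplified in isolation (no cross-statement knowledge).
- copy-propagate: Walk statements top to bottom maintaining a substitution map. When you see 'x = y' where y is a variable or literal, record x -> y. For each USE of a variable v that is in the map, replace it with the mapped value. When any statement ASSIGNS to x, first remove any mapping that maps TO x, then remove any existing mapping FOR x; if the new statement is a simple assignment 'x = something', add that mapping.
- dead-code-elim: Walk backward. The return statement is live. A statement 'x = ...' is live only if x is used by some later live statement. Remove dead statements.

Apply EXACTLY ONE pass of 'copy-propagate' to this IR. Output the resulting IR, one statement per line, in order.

Applying copy-propagate statement-by-statement:
  [1] a = 1  (unchanged)
  [2] b = 2  (unchanged)
  [3] d = a  -> d = 1
  [4] u = a  -> u = 1
  [5] t = 3 * 0  (unchanged)
  [6] c = 1 - d  -> c = 1 - 1
  [7] y = b + 0  -> y = 2 + 0
  [8] return b  -> return 2
Result (8 stmts):
  a = 1
  b = 2
  d = 1
  u = 1
  t = 3 * 0
  c = 1 - 1
  y = 2 + 0
  return 2

Answer: a = 1
b = 2
d = 1
u = 1
t = 3 * 0
c = 1 - 1
y = 2 + 0
return 2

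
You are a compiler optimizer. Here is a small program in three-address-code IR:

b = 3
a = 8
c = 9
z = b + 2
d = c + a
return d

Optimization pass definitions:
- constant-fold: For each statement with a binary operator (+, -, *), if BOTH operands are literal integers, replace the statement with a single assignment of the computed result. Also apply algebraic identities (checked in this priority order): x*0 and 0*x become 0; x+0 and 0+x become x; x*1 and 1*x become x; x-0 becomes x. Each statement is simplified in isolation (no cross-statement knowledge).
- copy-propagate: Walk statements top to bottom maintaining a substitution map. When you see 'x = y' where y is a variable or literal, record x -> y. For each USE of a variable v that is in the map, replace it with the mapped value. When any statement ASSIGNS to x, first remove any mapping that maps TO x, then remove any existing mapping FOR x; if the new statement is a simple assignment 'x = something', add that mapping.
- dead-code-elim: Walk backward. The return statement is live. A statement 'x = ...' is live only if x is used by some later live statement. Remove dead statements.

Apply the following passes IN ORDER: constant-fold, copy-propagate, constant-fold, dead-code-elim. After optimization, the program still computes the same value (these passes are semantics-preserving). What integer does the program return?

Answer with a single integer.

Initial IR:
  b = 3
  a = 8
  c = 9
  z = b + 2
  d = c + a
  return d
After constant-fold (6 stmts):
  b = 3
  a = 8
  c = 9
  z = b + 2
  d = c + a
  return d
After copy-propagate (6 stmts):
  b = 3
  a = 8
  c = 9
  z = 3 + 2
  d = 9 + 8
  return d
After constant-fold (6 stmts):
  b = 3
  a = 8
  c = 9
  z = 5
  d = 17
  return d
After dead-code-elim (2 stmts):
  d = 17
  return d
Evaluate:
  b = 3  =>  b = 3
  a = 8  =>  a = 8
  c = 9  =>  c = 9
  z = b + 2  =>  z = 5
  d = c + a  =>  d = 17
  return d = 17

Answer: 17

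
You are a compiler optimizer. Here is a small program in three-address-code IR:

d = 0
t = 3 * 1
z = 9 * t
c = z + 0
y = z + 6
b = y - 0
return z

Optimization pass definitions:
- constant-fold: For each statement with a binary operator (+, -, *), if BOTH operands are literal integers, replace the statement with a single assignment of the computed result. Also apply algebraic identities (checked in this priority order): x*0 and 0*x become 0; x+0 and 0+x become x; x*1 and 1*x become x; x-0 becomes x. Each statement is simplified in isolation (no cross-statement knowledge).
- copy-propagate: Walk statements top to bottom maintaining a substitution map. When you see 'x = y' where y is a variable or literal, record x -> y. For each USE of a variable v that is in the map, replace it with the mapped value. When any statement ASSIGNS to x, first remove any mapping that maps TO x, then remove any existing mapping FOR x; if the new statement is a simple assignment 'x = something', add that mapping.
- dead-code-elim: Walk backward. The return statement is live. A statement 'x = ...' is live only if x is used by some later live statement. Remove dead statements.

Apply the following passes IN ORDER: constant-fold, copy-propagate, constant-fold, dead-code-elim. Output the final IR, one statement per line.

Answer: z = 27
return z

Derivation:
Initial IR:
  d = 0
  t = 3 * 1
  z = 9 * t
  c = z + 0
  y = z + 6
  b = y - 0
  return z
After constant-fold (7 stmts):
  d = 0
  t = 3
  z = 9 * t
  c = z
  y = z + 6
  b = y
  return z
After copy-propagate (7 stmts):
  d = 0
  t = 3
  z = 9 * 3
  c = z
  y = z + 6
  b = y
  return z
After constant-fold (7 stmts):
  d = 0
  t = 3
  z = 27
  c = z
  y = z + 6
  b = y
  return z
After dead-code-elim (2 stmts):
  z = 27
  return z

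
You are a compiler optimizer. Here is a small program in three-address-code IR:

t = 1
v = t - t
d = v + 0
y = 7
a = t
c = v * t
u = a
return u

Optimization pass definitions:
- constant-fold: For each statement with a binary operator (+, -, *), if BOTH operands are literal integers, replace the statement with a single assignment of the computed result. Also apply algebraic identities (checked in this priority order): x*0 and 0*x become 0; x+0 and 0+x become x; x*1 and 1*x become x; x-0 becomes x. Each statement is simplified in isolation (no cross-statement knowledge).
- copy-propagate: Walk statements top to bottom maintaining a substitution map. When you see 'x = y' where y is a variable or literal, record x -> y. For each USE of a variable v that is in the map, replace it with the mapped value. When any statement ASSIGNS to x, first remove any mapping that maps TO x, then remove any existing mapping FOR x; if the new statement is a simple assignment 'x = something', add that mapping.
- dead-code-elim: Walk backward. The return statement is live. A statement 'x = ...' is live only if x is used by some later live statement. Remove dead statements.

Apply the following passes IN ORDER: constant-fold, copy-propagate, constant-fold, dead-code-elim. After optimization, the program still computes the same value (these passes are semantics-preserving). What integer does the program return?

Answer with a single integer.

Answer: 1

Derivation:
Initial IR:
  t = 1
  v = t - t
  d = v + 0
  y = 7
  a = t
  c = v * t
  u = a
  return u
After constant-fold (8 stmts):
  t = 1
  v = t - t
  d = v
  y = 7
  a = t
  c = v * t
  u = a
  return u
After copy-propagate (8 stmts):
  t = 1
  v = 1 - 1
  d = v
  y = 7
  a = 1
  c = v * 1
  u = 1
  return 1
After constant-fold (8 stmts):
  t = 1
  v = 0
  d = v
  y = 7
  a = 1
  c = v
  u = 1
  return 1
After dead-code-elim (1 stmts):
  return 1
Evaluate:
  t = 1  =>  t = 1
  v = t - t  =>  v = 0
  d = v + 0  =>  d = 0
  y = 7  =>  y = 7
  a = t  =>  a = 1
  c = v * t  =>  c = 0
  u = a  =>  u = 1
  return u = 1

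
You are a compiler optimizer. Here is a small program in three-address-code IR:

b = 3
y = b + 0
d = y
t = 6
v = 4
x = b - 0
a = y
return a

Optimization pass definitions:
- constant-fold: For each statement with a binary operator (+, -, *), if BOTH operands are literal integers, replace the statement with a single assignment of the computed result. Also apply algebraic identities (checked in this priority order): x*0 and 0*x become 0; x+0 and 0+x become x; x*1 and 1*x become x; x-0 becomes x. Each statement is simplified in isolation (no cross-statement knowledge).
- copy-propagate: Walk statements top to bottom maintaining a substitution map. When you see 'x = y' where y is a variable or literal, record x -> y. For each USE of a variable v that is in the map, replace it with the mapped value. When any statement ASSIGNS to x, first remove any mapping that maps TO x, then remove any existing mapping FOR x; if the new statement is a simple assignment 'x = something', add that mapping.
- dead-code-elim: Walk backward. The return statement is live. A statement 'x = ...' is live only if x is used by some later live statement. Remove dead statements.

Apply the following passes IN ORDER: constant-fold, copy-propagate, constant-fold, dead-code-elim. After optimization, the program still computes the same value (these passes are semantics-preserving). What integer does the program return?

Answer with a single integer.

Answer: 3

Derivation:
Initial IR:
  b = 3
  y = b + 0
  d = y
  t = 6
  v = 4
  x = b - 0
  a = y
  return a
After constant-fold (8 stmts):
  b = 3
  y = b
  d = y
  t = 6
  v = 4
  x = b
  a = y
  return a
After copy-propagate (8 stmts):
  b = 3
  y = 3
  d = 3
  t = 6
  v = 4
  x = 3
  a = 3
  return 3
After constant-fold (8 stmts):
  b = 3
  y = 3
  d = 3
  t = 6
  v = 4
  x = 3
  a = 3
  return 3
After dead-code-elim (1 stmts):
  return 3
Evaluate:
  b = 3  =>  b = 3
  y = b + 0  =>  y = 3
  d = y  =>  d = 3
  t = 6  =>  t = 6
  v = 4  =>  v = 4
  x = b - 0  =>  x = 3
  a = y  =>  a = 3
  return a = 3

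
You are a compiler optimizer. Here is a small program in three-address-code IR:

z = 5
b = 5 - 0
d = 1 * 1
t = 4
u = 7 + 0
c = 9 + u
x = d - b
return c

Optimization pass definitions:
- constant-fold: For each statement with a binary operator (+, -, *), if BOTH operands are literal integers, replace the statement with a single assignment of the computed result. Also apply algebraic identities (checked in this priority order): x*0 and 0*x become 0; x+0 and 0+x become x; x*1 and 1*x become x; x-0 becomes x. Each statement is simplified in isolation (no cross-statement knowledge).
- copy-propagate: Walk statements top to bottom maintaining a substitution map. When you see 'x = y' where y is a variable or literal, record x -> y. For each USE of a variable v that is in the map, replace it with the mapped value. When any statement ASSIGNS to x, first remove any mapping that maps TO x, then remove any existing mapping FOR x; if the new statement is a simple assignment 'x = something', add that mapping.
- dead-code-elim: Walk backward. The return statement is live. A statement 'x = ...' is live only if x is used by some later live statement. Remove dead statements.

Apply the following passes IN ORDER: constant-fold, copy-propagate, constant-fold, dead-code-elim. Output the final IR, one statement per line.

Initial IR:
  z = 5
  b = 5 - 0
  d = 1 * 1
  t = 4
  u = 7 + 0
  c = 9 + u
  x = d - b
  return c
After constant-fold (8 stmts):
  z = 5
  b = 5
  d = 1
  t = 4
  u = 7
  c = 9 + u
  x = d - b
  return c
After copy-propagate (8 stmts):
  z = 5
  b = 5
  d = 1
  t = 4
  u = 7
  c = 9 + 7
  x = 1 - 5
  return c
After constant-fold (8 stmts):
  z = 5
  b = 5
  d = 1
  t = 4
  u = 7
  c = 16
  x = -4
  return c
After dead-code-elim (2 stmts):
  c = 16
  return c

Answer: c = 16
return c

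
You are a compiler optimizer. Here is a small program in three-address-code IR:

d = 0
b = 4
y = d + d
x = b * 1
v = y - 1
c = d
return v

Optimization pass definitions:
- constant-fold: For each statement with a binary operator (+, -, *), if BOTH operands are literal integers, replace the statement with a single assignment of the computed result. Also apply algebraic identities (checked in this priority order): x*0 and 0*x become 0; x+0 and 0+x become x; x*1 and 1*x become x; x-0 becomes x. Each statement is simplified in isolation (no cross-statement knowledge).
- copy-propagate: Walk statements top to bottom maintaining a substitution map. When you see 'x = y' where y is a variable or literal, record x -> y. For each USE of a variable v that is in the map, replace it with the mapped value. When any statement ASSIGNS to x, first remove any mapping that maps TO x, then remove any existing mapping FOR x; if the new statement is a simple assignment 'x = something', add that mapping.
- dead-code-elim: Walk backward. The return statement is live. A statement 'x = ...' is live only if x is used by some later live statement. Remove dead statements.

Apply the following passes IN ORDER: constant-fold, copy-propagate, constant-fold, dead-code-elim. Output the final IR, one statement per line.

Answer: y = 0
v = y - 1
return v

Derivation:
Initial IR:
  d = 0
  b = 4
  y = d + d
  x = b * 1
  v = y - 1
  c = d
  return v
After constant-fold (7 stmts):
  d = 0
  b = 4
  y = d + d
  x = b
  v = y - 1
  c = d
  return v
After copy-propagate (7 stmts):
  d = 0
  b = 4
  y = 0 + 0
  x = 4
  v = y - 1
  c = 0
  return v
After constant-fold (7 stmts):
  d = 0
  b = 4
  y = 0
  x = 4
  v = y - 1
  c = 0
  return v
After dead-code-elim (3 stmts):
  y = 0
  v = y - 1
  return v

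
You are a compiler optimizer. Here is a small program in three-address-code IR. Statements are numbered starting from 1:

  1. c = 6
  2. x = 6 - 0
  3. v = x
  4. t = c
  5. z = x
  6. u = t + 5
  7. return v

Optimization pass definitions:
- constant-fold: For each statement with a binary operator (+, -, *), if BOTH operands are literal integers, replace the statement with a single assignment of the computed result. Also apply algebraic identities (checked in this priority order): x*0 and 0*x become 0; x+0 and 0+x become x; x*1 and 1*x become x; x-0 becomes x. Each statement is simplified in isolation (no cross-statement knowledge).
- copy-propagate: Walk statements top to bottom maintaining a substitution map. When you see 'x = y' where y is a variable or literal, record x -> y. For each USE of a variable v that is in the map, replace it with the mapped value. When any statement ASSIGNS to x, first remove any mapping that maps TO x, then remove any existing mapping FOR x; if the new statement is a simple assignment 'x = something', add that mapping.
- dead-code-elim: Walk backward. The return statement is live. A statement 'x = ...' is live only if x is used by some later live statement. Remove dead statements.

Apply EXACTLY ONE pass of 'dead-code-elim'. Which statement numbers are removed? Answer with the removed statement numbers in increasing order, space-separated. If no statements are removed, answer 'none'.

Answer: 1 4 5 6

Derivation:
Backward liveness scan:
Stmt 1 'c = 6': DEAD (c not in live set [])
Stmt 2 'x = 6 - 0': KEEP (x is live); live-in = []
Stmt 3 'v = x': KEEP (v is live); live-in = ['x']
Stmt 4 't = c': DEAD (t not in live set ['v'])
Stmt 5 'z = x': DEAD (z not in live set ['v'])
Stmt 6 'u = t + 5': DEAD (u not in live set ['v'])
Stmt 7 'return v': KEEP (return); live-in = ['v']
Removed statement numbers: [1, 4, 5, 6]
Surviving IR:
  x = 6 - 0
  v = x
  return v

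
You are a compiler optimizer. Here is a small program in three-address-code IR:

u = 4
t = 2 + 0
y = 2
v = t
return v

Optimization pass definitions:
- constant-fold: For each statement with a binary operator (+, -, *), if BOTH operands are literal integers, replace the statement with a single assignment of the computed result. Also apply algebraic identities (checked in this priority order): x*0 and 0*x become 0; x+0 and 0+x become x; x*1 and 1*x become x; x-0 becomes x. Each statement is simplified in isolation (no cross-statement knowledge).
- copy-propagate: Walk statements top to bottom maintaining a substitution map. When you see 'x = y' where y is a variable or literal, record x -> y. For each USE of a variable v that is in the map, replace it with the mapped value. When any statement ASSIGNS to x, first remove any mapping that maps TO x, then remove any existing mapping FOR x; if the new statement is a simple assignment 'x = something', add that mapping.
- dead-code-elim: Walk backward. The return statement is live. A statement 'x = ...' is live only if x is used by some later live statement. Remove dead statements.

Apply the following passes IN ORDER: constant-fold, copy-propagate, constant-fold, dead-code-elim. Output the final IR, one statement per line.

Answer: return 2

Derivation:
Initial IR:
  u = 4
  t = 2 + 0
  y = 2
  v = t
  return v
After constant-fold (5 stmts):
  u = 4
  t = 2
  y = 2
  v = t
  return v
After copy-propagate (5 stmts):
  u = 4
  t = 2
  y = 2
  v = 2
  return 2
After constant-fold (5 stmts):
  u = 4
  t = 2
  y = 2
  v = 2
  return 2
After dead-code-elim (1 stmts):
  return 2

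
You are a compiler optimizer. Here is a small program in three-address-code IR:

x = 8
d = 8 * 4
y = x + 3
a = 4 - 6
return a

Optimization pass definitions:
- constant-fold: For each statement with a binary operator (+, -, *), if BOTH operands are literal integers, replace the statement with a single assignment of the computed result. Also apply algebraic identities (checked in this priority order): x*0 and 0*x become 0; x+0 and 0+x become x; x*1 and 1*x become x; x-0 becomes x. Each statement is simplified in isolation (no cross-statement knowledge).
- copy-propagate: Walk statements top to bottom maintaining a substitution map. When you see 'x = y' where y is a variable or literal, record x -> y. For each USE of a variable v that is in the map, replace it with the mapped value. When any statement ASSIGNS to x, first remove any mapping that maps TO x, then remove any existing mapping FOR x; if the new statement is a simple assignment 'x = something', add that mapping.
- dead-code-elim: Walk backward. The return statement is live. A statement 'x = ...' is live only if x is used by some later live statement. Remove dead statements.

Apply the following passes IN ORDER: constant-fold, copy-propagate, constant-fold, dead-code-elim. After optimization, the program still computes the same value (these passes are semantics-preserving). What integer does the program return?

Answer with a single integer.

Initial IR:
  x = 8
  d = 8 * 4
  y = x + 3
  a = 4 - 6
  return a
After constant-fold (5 stmts):
  x = 8
  d = 32
  y = x + 3
  a = -2
  return a
After copy-propagate (5 stmts):
  x = 8
  d = 32
  y = 8 + 3
  a = -2
  return -2
After constant-fold (5 stmts):
  x = 8
  d = 32
  y = 11
  a = -2
  return -2
After dead-code-elim (1 stmts):
  return -2
Evaluate:
  x = 8  =>  x = 8
  d = 8 * 4  =>  d = 32
  y = x + 3  =>  y = 11
  a = 4 - 6  =>  a = -2
  return a = -2

Answer: -2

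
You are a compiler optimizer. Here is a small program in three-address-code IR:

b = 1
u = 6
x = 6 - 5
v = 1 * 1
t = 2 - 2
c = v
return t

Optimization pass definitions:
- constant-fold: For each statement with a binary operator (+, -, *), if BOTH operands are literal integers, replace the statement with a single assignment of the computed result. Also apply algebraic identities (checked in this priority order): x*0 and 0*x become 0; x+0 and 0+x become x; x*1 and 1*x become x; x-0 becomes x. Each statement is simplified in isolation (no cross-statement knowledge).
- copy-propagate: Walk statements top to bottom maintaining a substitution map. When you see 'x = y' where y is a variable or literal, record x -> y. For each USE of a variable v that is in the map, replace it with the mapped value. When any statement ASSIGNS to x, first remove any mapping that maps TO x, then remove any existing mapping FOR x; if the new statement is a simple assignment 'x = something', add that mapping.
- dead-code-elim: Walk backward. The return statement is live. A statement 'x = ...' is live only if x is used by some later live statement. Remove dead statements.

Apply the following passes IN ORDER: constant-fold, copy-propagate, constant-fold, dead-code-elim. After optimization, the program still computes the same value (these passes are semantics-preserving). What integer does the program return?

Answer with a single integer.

Initial IR:
  b = 1
  u = 6
  x = 6 - 5
  v = 1 * 1
  t = 2 - 2
  c = v
  return t
After constant-fold (7 stmts):
  b = 1
  u = 6
  x = 1
  v = 1
  t = 0
  c = v
  return t
After copy-propagate (7 stmts):
  b = 1
  u = 6
  x = 1
  v = 1
  t = 0
  c = 1
  return 0
After constant-fold (7 stmts):
  b = 1
  u = 6
  x = 1
  v = 1
  t = 0
  c = 1
  return 0
After dead-code-elim (1 stmts):
  return 0
Evaluate:
  b = 1  =>  b = 1
  u = 6  =>  u = 6
  x = 6 - 5  =>  x = 1
  v = 1 * 1  =>  v = 1
  t = 2 - 2  =>  t = 0
  c = v  =>  c = 1
  return t = 0

Answer: 0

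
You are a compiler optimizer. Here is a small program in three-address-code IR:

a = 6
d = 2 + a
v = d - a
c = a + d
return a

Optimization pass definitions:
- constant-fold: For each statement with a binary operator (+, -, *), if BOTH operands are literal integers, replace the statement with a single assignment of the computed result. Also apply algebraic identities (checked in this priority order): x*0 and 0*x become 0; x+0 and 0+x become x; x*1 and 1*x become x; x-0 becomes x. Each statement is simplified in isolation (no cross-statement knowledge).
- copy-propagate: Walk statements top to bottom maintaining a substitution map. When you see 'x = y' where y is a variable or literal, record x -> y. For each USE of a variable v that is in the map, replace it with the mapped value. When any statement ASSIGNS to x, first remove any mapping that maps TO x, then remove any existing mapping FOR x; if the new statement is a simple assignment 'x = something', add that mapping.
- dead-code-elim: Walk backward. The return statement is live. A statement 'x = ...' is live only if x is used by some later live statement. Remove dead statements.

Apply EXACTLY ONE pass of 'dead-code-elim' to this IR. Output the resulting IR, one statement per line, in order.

Answer: a = 6
return a

Derivation:
Applying dead-code-elim statement-by-statement:
  [5] return a  -> KEEP (return); live=['a']
  [4] c = a + d  -> DEAD (c not live)
  [3] v = d - a  -> DEAD (v not live)
  [2] d = 2 + a  -> DEAD (d not live)
  [1] a = 6  -> KEEP; live=[]
Result (2 stmts):
  a = 6
  return a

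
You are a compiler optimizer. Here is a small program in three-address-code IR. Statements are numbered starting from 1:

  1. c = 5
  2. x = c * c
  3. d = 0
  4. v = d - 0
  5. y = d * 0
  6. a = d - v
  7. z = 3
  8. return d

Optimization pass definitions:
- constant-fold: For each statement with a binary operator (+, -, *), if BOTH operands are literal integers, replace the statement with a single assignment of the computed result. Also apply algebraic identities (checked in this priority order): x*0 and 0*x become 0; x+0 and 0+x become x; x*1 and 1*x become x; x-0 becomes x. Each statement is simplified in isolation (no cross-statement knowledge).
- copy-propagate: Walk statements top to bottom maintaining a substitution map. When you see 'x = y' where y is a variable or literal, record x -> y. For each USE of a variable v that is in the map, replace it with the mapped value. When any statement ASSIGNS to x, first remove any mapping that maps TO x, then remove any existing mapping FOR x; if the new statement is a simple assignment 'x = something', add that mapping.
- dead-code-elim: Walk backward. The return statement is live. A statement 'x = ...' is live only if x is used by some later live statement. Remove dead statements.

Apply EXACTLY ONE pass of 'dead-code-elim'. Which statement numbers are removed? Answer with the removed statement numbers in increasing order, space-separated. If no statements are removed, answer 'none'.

Answer: 1 2 4 5 6 7

Derivation:
Backward liveness scan:
Stmt 1 'c = 5': DEAD (c not in live set [])
Stmt 2 'x = c * c': DEAD (x not in live set [])
Stmt 3 'd = 0': KEEP (d is live); live-in = []
Stmt 4 'v = d - 0': DEAD (v not in live set ['d'])
Stmt 5 'y = d * 0': DEAD (y not in live set ['d'])
Stmt 6 'a = d - v': DEAD (a not in live set ['d'])
Stmt 7 'z = 3': DEAD (z not in live set ['d'])
Stmt 8 'return d': KEEP (return); live-in = ['d']
Removed statement numbers: [1, 2, 4, 5, 6, 7]
Surviving IR:
  d = 0
  return d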